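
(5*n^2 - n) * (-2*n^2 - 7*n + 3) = -10*n^4 - 33*n^3 + 22*n^2 - 3*n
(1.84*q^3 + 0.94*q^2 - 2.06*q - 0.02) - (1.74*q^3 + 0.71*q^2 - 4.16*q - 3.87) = 0.1*q^3 + 0.23*q^2 + 2.1*q + 3.85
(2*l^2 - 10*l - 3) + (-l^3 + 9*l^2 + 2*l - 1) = -l^3 + 11*l^2 - 8*l - 4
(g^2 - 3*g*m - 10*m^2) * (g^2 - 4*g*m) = g^4 - 7*g^3*m + 2*g^2*m^2 + 40*g*m^3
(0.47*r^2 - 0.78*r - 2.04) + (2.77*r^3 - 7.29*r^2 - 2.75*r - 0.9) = 2.77*r^3 - 6.82*r^2 - 3.53*r - 2.94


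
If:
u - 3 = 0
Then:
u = 3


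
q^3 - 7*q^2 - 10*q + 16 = (q - 8)*(q - 1)*(q + 2)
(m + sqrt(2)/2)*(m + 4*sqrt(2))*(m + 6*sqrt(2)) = m^3 + 21*sqrt(2)*m^2/2 + 58*m + 24*sqrt(2)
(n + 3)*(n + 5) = n^2 + 8*n + 15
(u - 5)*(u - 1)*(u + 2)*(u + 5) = u^4 + u^3 - 27*u^2 - 25*u + 50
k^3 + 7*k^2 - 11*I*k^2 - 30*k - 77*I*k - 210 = (k + 7)*(k - 6*I)*(k - 5*I)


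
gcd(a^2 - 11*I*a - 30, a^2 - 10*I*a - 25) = a - 5*I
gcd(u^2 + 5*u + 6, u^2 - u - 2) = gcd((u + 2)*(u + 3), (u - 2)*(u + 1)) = 1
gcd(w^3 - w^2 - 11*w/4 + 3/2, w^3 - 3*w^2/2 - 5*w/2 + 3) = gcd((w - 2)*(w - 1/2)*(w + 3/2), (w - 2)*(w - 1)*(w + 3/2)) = w^2 - w/2 - 3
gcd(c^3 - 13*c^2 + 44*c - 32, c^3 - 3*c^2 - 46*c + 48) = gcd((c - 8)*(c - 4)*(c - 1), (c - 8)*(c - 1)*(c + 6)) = c^2 - 9*c + 8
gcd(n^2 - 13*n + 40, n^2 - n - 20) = n - 5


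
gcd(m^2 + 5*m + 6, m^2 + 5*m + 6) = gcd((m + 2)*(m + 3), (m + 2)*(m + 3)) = m^2 + 5*m + 6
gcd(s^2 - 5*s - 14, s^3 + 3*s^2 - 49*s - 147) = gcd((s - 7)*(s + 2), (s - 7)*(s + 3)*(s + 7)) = s - 7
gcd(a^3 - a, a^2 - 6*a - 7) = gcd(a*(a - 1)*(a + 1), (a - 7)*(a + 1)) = a + 1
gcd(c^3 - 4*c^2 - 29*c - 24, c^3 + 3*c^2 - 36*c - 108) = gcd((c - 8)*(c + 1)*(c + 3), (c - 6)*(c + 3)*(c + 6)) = c + 3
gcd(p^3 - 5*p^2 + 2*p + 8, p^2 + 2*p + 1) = p + 1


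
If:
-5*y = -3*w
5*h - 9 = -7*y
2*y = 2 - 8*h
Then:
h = -2/23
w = 155/69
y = 31/23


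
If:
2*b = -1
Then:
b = -1/2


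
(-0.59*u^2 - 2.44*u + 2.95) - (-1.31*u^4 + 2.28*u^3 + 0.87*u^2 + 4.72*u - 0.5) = 1.31*u^4 - 2.28*u^3 - 1.46*u^2 - 7.16*u + 3.45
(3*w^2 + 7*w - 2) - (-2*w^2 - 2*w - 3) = 5*w^2 + 9*w + 1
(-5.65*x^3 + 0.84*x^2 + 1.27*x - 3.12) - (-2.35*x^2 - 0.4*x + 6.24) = -5.65*x^3 + 3.19*x^2 + 1.67*x - 9.36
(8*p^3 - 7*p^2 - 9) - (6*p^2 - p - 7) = 8*p^3 - 13*p^2 + p - 2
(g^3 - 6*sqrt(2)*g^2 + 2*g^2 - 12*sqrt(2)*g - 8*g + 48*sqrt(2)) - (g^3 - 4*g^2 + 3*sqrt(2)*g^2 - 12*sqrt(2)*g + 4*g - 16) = -9*sqrt(2)*g^2 + 6*g^2 - 12*g + 16 + 48*sqrt(2)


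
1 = 1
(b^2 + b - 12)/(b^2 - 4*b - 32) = (b - 3)/(b - 8)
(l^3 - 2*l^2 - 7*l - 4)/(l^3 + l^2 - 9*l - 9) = (l^2 - 3*l - 4)/(l^2 - 9)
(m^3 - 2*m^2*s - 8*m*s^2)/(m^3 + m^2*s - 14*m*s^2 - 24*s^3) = m/(m + 3*s)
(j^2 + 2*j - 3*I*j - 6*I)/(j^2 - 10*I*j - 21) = (j + 2)/(j - 7*I)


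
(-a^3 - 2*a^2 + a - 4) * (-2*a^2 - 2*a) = 2*a^5 + 6*a^4 + 2*a^3 + 6*a^2 + 8*a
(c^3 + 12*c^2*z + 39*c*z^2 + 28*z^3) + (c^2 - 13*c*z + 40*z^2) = c^3 + 12*c^2*z + c^2 + 39*c*z^2 - 13*c*z + 28*z^3 + 40*z^2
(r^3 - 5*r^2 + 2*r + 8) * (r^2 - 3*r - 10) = r^5 - 8*r^4 + 7*r^3 + 52*r^2 - 44*r - 80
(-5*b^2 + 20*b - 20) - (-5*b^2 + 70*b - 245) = 225 - 50*b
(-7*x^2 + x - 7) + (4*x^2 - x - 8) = -3*x^2 - 15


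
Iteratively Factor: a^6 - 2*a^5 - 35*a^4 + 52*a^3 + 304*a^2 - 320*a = (a - 4)*(a^5 + 2*a^4 - 27*a^3 - 56*a^2 + 80*a) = (a - 4)*(a - 1)*(a^4 + 3*a^3 - 24*a^2 - 80*a) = a*(a - 4)*(a - 1)*(a^3 + 3*a^2 - 24*a - 80) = a*(a - 5)*(a - 4)*(a - 1)*(a^2 + 8*a + 16) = a*(a - 5)*(a - 4)*(a - 1)*(a + 4)*(a + 4)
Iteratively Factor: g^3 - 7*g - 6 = (g + 2)*(g^2 - 2*g - 3) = (g + 1)*(g + 2)*(g - 3)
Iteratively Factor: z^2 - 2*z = (z)*(z - 2)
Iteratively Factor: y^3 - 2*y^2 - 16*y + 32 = (y - 4)*(y^2 + 2*y - 8) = (y - 4)*(y + 4)*(y - 2)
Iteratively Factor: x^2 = (x)*(x)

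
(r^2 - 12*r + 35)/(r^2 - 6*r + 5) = (r - 7)/(r - 1)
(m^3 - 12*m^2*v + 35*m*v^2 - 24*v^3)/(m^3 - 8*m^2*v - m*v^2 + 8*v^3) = (m - 3*v)/(m + v)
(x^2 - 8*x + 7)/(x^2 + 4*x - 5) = (x - 7)/(x + 5)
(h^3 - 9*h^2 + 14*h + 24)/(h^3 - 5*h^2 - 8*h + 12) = (h^2 - 3*h - 4)/(h^2 + h - 2)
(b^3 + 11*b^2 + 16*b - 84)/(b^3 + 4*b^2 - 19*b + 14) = (b + 6)/(b - 1)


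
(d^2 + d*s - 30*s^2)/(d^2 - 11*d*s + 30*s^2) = (-d - 6*s)/(-d + 6*s)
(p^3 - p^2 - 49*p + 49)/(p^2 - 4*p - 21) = (p^2 + 6*p - 7)/(p + 3)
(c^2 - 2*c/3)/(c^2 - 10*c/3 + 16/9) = 3*c/(3*c - 8)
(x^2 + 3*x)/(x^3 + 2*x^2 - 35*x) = (x + 3)/(x^2 + 2*x - 35)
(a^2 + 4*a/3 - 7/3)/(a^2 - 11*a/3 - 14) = (a - 1)/(a - 6)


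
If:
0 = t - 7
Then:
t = 7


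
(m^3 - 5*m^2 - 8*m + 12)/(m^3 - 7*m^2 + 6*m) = (m + 2)/m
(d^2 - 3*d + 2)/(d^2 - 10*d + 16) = (d - 1)/(d - 8)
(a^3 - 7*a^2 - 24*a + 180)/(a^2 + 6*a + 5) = (a^2 - 12*a + 36)/(a + 1)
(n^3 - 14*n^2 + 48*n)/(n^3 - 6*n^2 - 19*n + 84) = n*(n^2 - 14*n + 48)/(n^3 - 6*n^2 - 19*n + 84)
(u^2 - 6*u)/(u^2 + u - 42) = u/(u + 7)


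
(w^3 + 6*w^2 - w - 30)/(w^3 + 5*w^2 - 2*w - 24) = (w + 5)/(w + 4)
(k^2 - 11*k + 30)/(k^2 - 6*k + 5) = (k - 6)/(k - 1)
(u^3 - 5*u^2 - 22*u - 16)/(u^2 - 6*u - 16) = u + 1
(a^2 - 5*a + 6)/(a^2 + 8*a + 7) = (a^2 - 5*a + 6)/(a^2 + 8*a + 7)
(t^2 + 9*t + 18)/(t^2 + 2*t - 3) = (t + 6)/(t - 1)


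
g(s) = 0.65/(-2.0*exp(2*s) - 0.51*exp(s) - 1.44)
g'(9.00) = 0.00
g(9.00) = 0.00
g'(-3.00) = 0.01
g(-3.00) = -0.44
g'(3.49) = 0.00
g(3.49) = -0.00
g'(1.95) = 0.01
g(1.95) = -0.01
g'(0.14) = 0.18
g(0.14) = -0.14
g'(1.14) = 0.05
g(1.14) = -0.03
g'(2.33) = 0.01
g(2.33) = -0.00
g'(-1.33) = 0.09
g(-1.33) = -0.38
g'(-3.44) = 0.01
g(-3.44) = -0.45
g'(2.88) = 0.00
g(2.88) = -0.00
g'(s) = 0.65*(4.0*exp(2*s) + 0.51*exp(s))/(-2.0*exp(2*s) - 0.51*exp(s) - 1.44)^2 = (2.6*exp(s) + 0.3315)*exp(s)/(2.0*exp(2*s) + 0.51*exp(s) + 1.44)^2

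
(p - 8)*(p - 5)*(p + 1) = p^3 - 12*p^2 + 27*p + 40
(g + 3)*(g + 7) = g^2 + 10*g + 21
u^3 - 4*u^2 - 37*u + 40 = (u - 8)*(u - 1)*(u + 5)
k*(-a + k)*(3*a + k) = -3*a^2*k + 2*a*k^2 + k^3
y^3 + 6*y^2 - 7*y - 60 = (y - 3)*(y + 4)*(y + 5)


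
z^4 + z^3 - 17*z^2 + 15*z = z*(z - 3)*(z - 1)*(z + 5)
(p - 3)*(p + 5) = p^2 + 2*p - 15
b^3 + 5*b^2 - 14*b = b*(b - 2)*(b + 7)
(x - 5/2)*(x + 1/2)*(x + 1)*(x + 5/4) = x^4 + x^3/4 - 9*x^2/2 - 85*x/16 - 25/16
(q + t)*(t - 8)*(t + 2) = q*t^2 - 6*q*t - 16*q + t^3 - 6*t^2 - 16*t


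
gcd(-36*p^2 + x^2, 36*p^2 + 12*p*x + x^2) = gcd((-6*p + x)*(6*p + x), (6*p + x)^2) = 6*p + x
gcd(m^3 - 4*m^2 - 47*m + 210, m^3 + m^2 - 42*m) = m^2 + m - 42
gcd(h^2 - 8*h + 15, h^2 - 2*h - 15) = h - 5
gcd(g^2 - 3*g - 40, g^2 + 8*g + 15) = g + 5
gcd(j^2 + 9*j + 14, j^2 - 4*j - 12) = j + 2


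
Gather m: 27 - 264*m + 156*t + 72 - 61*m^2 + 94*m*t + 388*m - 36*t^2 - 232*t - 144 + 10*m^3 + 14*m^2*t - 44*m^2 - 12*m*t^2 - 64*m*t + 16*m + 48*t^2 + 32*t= 10*m^3 + m^2*(14*t - 105) + m*(-12*t^2 + 30*t + 140) + 12*t^2 - 44*t - 45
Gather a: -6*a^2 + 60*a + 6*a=-6*a^2 + 66*a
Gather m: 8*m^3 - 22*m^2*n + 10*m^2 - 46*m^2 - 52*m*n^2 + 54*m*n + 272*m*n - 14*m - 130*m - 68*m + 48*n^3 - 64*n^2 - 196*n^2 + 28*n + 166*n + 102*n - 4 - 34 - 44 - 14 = 8*m^3 + m^2*(-22*n - 36) + m*(-52*n^2 + 326*n - 212) + 48*n^3 - 260*n^2 + 296*n - 96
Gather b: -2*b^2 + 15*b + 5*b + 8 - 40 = -2*b^2 + 20*b - 32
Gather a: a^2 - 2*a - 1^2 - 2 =a^2 - 2*a - 3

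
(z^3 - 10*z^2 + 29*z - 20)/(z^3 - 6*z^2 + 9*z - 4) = (z - 5)/(z - 1)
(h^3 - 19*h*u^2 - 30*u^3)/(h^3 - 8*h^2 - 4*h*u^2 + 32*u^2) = (-h^2 + 2*h*u + 15*u^2)/(-h^2 + 2*h*u + 8*h - 16*u)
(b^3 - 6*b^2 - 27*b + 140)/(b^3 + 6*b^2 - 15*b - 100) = (b - 7)/(b + 5)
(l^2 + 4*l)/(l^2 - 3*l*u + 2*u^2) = l*(l + 4)/(l^2 - 3*l*u + 2*u^2)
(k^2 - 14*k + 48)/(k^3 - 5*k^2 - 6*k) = (k - 8)/(k*(k + 1))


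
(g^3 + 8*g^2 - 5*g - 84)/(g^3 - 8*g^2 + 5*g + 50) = (g^3 + 8*g^2 - 5*g - 84)/(g^3 - 8*g^2 + 5*g + 50)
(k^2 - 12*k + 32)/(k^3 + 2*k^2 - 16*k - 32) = (k - 8)/(k^2 + 6*k + 8)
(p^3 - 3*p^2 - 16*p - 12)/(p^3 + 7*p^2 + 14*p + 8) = (p - 6)/(p + 4)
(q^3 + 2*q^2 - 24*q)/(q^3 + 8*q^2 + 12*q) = (q - 4)/(q + 2)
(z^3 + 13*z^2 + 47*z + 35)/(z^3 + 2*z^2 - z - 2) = (z^2 + 12*z + 35)/(z^2 + z - 2)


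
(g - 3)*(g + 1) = g^2 - 2*g - 3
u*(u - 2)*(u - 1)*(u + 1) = u^4 - 2*u^3 - u^2 + 2*u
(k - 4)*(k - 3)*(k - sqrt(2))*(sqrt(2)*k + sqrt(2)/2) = sqrt(2)*k^4 - 13*sqrt(2)*k^3/2 - 2*k^3 + 17*sqrt(2)*k^2/2 + 13*k^2 - 17*k + 6*sqrt(2)*k - 12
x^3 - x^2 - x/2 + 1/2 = (x - 1)*(x - sqrt(2)/2)*(x + sqrt(2)/2)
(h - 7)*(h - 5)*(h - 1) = h^3 - 13*h^2 + 47*h - 35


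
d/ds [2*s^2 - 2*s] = 4*s - 2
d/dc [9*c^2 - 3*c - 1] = 18*c - 3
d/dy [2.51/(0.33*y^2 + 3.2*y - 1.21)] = (-1.6566*y - 8.032)/(0.33*y^2 + 3.2*y - 1.21)^2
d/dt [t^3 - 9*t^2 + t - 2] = 3*t^2 - 18*t + 1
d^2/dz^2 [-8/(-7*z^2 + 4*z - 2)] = 16*(-49*z^2 + 28*z + 4*(7*z - 2)^2 - 14)/(7*z^2 - 4*z + 2)^3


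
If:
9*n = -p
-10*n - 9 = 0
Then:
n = -9/10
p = 81/10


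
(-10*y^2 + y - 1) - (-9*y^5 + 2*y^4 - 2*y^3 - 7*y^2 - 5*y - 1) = 9*y^5 - 2*y^4 + 2*y^3 - 3*y^2 + 6*y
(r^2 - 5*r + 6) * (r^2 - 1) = r^4 - 5*r^3 + 5*r^2 + 5*r - 6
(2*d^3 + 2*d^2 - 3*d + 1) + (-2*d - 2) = 2*d^3 + 2*d^2 - 5*d - 1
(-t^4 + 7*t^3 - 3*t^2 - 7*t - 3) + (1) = -t^4 + 7*t^3 - 3*t^2 - 7*t - 2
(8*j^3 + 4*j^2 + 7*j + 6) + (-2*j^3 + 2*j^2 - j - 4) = 6*j^3 + 6*j^2 + 6*j + 2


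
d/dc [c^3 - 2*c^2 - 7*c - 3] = 3*c^2 - 4*c - 7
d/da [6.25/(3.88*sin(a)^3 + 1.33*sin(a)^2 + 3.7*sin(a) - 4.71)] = (-16.625*sin(a) + 36.375*cos(2*a) - 59.5)*cos(a)/(3.88*sin(a)^3 + 1.33*sin(a)^2 + 3.7*sin(a) - 4.71)^2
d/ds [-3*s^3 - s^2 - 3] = s*(-9*s - 2)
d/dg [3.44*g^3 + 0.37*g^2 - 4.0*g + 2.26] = 10.32*g^2 + 0.74*g - 4.0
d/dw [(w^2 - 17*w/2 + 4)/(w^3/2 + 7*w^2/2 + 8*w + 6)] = (-2*w^3 + 38*w^2 + 51*w - 166)/(w^5 + 12*w^4 + 57*w^3 + 134*w^2 + 156*w + 72)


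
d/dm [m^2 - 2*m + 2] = 2*m - 2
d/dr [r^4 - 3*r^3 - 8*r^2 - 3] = r*(4*r^2 - 9*r - 16)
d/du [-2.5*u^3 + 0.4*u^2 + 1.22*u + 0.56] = -7.5*u^2 + 0.8*u + 1.22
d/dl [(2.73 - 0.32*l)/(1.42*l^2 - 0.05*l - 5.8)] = (0.4544*l^2 - 7.7532*l + 1.9925)/(2.0164*l^4 - 0.142*l^3 - 16.4695*l^2 + 0.58*l + 33.64)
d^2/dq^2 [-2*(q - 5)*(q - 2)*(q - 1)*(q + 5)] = -24*q^2 + 36*q + 92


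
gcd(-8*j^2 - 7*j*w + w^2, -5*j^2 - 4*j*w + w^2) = j + w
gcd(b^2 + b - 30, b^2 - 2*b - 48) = b + 6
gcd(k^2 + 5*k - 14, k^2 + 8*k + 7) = k + 7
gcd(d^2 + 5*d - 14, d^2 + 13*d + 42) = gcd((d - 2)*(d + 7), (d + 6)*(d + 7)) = d + 7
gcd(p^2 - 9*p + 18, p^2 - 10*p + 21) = p - 3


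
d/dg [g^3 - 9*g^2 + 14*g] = 3*g^2 - 18*g + 14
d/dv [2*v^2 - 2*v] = 4*v - 2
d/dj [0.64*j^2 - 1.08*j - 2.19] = 1.28*j - 1.08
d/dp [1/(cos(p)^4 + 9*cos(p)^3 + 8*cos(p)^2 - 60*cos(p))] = (4*cos(p)^3 + 27*cos(p)^2 + 16*cos(p) - 60)*sin(p)/((cos(p)^3 + 9*cos(p)^2 + 8*cos(p) - 60)^2*cos(p)^2)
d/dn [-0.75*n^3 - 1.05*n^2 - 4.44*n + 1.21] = -2.25*n^2 - 2.1*n - 4.44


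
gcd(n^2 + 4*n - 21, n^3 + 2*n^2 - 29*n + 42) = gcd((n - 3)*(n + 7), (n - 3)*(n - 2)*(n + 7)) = n^2 + 4*n - 21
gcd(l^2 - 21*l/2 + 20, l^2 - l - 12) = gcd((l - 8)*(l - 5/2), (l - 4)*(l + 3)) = 1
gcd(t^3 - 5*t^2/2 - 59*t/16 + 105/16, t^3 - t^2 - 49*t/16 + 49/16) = t + 7/4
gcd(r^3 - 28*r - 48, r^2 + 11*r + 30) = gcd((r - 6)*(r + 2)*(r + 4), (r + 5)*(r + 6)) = 1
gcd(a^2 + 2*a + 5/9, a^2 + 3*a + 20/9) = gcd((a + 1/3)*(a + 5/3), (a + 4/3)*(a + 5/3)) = a + 5/3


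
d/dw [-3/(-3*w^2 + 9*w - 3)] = (3 - 2*w)/(w^2 - 3*w + 1)^2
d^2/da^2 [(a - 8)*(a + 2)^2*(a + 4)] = 12*a^2 - 88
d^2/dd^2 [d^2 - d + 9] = 2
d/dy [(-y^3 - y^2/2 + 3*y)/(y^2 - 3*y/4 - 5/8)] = 8*(-8*y^4 + 12*y^3 - 6*y^2 + 5*y - 15)/(64*y^4 - 96*y^3 - 44*y^2 + 60*y + 25)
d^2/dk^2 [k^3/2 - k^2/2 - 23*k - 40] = 3*k - 1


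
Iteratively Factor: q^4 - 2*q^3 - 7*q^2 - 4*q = (q)*(q^3 - 2*q^2 - 7*q - 4) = q*(q - 4)*(q^2 + 2*q + 1) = q*(q - 4)*(q + 1)*(q + 1)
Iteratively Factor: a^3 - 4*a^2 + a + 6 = (a + 1)*(a^2 - 5*a + 6) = (a - 2)*(a + 1)*(a - 3)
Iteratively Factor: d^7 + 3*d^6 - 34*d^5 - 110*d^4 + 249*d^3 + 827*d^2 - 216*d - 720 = (d - 1)*(d^6 + 4*d^5 - 30*d^4 - 140*d^3 + 109*d^2 + 936*d + 720) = (d - 5)*(d - 1)*(d^5 + 9*d^4 + 15*d^3 - 65*d^2 - 216*d - 144) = (d - 5)*(d - 1)*(d + 3)*(d^4 + 6*d^3 - 3*d^2 - 56*d - 48) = (d - 5)*(d - 1)*(d + 1)*(d + 3)*(d^3 + 5*d^2 - 8*d - 48) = (d - 5)*(d - 1)*(d + 1)*(d + 3)*(d + 4)*(d^2 + d - 12) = (d - 5)*(d - 3)*(d - 1)*(d + 1)*(d + 3)*(d + 4)*(d + 4)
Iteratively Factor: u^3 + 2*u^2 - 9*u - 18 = (u + 3)*(u^2 - u - 6) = (u + 2)*(u + 3)*(u - 3)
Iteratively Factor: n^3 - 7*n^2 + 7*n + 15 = (n - 3)*(n^2 - 4*n - 5) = (n - 3)*(n + 1)*(n - 5)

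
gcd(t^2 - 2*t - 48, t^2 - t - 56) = t - 8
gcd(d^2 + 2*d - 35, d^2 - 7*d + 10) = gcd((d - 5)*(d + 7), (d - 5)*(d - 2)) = d - 5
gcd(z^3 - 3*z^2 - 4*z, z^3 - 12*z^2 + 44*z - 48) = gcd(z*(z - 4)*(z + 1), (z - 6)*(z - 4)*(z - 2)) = z - 4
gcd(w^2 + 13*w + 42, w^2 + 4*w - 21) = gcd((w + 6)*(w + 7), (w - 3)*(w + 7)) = w + 7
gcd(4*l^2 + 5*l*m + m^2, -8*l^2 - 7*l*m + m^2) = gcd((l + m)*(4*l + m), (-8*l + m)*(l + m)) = l + m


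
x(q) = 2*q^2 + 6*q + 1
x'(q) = 4*q + 6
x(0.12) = 1.75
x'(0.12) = 6.48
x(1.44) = 13.79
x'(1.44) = 11.76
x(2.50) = 28.50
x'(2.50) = 16.00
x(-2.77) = -0.27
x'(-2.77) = -5.08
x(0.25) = 2.62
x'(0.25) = 7.00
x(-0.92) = -2.83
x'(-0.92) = 2.32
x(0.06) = 1.37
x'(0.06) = 6.24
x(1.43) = 13.67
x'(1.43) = 11.72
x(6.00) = 109.00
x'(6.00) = 30.00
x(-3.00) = 1.00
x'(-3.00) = -6.00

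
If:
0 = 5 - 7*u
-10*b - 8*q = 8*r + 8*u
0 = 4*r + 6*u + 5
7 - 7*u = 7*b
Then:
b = 2/7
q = 5/4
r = -65/28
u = 5/7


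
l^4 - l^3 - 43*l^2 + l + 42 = (l - 7)*(l - 1)*(l + 1)*(l + 6)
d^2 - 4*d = d*(d - 4)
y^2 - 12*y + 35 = (y - 7)*(y - 5)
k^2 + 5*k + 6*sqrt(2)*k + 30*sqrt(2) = (k + 5)*(k + 6*sqrt(2))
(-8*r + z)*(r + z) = -8*r^2 - 7*r*z + z^2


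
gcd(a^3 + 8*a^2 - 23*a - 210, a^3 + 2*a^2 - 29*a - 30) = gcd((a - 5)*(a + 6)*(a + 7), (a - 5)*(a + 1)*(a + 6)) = a^2 + a - 30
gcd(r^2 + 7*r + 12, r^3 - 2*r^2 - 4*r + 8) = 1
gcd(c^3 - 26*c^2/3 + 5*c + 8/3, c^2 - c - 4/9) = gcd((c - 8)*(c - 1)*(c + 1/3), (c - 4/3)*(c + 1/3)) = c + 1/3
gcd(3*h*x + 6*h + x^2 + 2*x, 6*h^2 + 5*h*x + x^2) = 3*h + x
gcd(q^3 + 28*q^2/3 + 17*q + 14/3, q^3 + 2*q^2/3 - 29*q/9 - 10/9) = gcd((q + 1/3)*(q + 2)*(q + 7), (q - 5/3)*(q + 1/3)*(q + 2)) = q^2 + 7*q/3 + 2/3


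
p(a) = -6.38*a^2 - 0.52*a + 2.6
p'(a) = -12.76*a - 0.52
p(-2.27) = -29.10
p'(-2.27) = 28.45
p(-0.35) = 2.00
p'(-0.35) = 3.95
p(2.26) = -31.16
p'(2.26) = -29.36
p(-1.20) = -5.96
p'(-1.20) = 14.79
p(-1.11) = -4.68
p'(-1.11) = 13.64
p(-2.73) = -43.53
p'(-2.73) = 34.31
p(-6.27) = -244.96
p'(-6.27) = 79.49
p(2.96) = -54.84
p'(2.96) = -38.29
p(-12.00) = -909.88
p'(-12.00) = 152.60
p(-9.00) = -509.50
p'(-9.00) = 114.32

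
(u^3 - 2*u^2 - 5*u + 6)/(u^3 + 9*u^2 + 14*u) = (u^2 - 4*u + 3)/(u*(u + 7))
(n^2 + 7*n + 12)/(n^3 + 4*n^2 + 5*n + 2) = (n^2 + 7*n + 12)/(n^3 + 4*n^2 + 5*n + 2)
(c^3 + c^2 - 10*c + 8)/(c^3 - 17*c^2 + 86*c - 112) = (c^2 + 3*c - 4)/(c^2 - 15*c + 56)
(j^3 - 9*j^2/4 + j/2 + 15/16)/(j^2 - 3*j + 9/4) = (8*j^2 - 6*j - 5)/(4*(2*j - 3))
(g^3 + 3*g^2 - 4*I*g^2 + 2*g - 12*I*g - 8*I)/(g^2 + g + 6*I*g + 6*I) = (g^2 + g*(2 - 4*I) - 8*I)/(g + 6*I)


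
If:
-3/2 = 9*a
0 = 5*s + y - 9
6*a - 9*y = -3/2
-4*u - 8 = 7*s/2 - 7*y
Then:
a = -1/6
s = 161/90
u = -2497/720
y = 1/18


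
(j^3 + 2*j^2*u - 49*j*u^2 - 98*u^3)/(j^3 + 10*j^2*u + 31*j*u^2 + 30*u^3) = (j^2 - 49*u^2)/(j^2 + 8*j*u + 15*u^2)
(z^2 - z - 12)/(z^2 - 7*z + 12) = (z + 3)/(z - 3)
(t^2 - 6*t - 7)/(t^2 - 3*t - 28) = (t + 1)/(t + 4)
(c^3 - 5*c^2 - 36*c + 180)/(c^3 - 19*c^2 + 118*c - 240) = (c + 6)/(c - 8)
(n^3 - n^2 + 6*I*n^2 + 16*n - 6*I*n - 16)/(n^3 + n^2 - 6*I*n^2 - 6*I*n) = (n^3 + n^2*(-1 + 6*I) + 2*n*(8 - 3*I) - 16)/(n*(n^2 + n*(1 - 6*I) - 6*I))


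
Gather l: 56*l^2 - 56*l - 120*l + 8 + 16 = 56*l^2 - 176*l + 24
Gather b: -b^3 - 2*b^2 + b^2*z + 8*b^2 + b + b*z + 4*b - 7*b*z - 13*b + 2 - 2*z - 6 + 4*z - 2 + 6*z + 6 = -b^3 + b^2*(z + 6) + b*(-6*z - 8) + 8*z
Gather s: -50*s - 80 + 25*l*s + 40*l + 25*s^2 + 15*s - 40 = 40*l + 25*s^2 + s*(25*l - 35) - 120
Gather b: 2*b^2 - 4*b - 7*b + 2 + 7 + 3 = 2*b^2 - 11*b + 12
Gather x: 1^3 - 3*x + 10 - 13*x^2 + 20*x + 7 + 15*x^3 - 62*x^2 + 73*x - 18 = 15*x^3 - 75*x^2 + 90*x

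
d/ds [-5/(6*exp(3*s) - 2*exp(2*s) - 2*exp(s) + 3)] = (90*exp(2*s) - 20*exp(s) - 10)*exp(s)/(6*exp(3*s) - 2*exp(2*s) - 2*exp(s) + 3)^2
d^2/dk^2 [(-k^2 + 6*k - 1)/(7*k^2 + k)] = 2*(301*k^3 - 147*k^2 - 21*k - 1)/(k^3*(343*k^3 + 147*k^2 + 21*k + 1))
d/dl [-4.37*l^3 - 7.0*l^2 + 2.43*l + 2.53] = -13.11*l^2 - 14.0*l + 2.43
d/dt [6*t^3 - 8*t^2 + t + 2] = 18*t^2 - 16*t + 1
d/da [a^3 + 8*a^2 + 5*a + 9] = 3*a^2 + 16*a + 5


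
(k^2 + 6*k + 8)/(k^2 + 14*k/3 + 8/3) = 3*(k + 2)/(3*k + 2)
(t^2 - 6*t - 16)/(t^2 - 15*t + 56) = (t + 2)/(t - 7)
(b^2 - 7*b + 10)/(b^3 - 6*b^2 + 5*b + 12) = (b^2 - 7*b + 10)/(b^3 - 6*b^2 + 5*b + 12)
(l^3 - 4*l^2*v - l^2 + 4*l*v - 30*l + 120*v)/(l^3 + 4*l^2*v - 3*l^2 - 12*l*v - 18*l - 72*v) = (l^2 - 4*l*v + 5*l - 20*v)/(l^2 + 4*l*v + 3*l + 12*v)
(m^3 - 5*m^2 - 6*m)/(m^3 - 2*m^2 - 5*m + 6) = m*(m^2 - 5*m - 6)/(m^3 - 2*m^2 - 5*m + 6)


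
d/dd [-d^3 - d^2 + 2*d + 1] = -3*d^2 - 2*d + 2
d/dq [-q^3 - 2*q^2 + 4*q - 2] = -3*q^2 - 4*q + 4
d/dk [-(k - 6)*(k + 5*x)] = -2*k - 5*x + 6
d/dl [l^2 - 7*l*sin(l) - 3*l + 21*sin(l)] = -7*l*cos(l) + 2*l - 7*sin(l) + 21*cos(l) - 3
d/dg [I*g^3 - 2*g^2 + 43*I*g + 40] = 3*I*g^2 - 4*g + 43*I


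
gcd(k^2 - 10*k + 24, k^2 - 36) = k - 6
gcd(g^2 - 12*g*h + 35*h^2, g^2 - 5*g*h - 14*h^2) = g - 7*h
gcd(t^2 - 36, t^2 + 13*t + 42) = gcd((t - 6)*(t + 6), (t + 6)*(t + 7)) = t + 6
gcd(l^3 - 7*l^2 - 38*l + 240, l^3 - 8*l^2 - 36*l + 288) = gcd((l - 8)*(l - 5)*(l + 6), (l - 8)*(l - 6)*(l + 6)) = l^2 - 2*l - 48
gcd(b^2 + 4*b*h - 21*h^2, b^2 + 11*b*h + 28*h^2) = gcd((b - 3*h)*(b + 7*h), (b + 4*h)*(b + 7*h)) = b + 7*h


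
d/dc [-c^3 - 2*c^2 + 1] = c*(-3*c - 4)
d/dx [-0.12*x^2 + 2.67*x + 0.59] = 2.67 - 0.24*x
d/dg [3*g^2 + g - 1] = 6*g + 1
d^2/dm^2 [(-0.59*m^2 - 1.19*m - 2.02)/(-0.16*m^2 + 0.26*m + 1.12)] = (-1.38777878078145e-17*m^4 + 0.110016*m^3 + 0.94464*m^2 + 0.775296*m + 1.784208)/(0.004096*m^6 - 0.019968*m^5 - 0.053568*m^4 + 0.261976*m^3 + 0.374976*m^2 - 0.978432*m - 1.404928)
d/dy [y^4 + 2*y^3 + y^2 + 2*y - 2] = 4*y^3 + 6*y^2 + 2*y + 2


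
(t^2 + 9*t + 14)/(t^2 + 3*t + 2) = (t + 7)/(t + 1)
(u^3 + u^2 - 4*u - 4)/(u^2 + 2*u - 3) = (u^3 + u^2 - 4*u - 4)/(u^2 + 2*u - 3)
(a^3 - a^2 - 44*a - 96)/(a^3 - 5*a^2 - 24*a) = (a + 4)/a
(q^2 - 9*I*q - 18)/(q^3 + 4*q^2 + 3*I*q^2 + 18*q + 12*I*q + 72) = (q - 6*I)/(q^2 + q*(4 + 6*I) + 24*I)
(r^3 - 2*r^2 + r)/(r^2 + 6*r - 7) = r*(r - 1)/(r + 7)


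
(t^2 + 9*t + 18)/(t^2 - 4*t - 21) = (t + 6)/(t - 7)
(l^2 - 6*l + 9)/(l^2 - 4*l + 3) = (l - 3)/(l - 1)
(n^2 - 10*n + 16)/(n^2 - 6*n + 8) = (n - 8)/(n - 4)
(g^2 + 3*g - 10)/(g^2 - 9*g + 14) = (g + 5)/(g - 7)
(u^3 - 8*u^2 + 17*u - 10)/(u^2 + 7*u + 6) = (u^3 - 8*u^2 + 17*u - 10)/(u^2 + 7*u + 6)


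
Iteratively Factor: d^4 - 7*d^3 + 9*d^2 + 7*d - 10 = (d + 1)*(d^3 - 8*d^2 + 17*d - 10) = (d - 5)*(d + 1)*(d^2 - 3*d + 2) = (d - 5)*(d - 2)*(d + 1)*(d - 1)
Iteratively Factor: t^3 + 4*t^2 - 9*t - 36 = (t - 3)*(t^2 + 7*t + 12) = (t - 3)*(t + 4)*(t + 3)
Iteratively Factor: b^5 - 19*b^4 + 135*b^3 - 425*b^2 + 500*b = (b - 5)*(b^4 - 14*b^3 + 65*b^2 - 100*b) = (b - 5)*(b - 4)*(b^3 - 10*b^2 + 25*b) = (b - 5)^2*(b - 4)*(b^2 - 5*b) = b*(b - 5)^2*(b - 4)*(b - 5)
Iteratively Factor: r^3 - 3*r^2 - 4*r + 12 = (r + 2)*(r^2 - 5*r + 6) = (r - 2)*(r + 2)*(r - 3)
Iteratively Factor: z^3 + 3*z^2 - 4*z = (z + 4)*(z^2 - z) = (z - 1)*(z + 4)*(z)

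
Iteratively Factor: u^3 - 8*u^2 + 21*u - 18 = (u - 3)*(u^2 - 5*u + 6) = (u - 3)*(u - 2)*(u - 3)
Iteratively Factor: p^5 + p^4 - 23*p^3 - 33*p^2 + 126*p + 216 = (p + 3)*(p^4 - 2*p^3 - 17*p^2 + 18*p + 72) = (p - 3)*(p + 3)*(p^3 + p^2 - 14*p - 24) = (p - 3)*(p + 2)*(p + 3)*(p^2 - p - 12) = (p - 4)*(p - 3)*(p + 2)*(p + 3)*(p + 3)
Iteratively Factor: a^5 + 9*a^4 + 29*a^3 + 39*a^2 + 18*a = (a)*(a^4 + 9*a^3 + 29*a^2 + 39*a + 18) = a*(a + 3)*(a^3 + 6*a^2 + 11*a + 6) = a*(a + 1)*(a + 3)*(a^2 + 5*a + 6) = a*(a + 1)*(a + 3)^2*(a + 2)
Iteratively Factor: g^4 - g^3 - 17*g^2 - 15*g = (g + 3)*(g^3 - 4*g^2 - 5*g) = (g - 5)*(g + 3)*(g^2 + g) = (g - 5)*(g + 1)*(g + 3)*(g)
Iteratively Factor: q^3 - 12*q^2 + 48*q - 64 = (q - 4)*(q^2 - 8*q + 16) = (q - 4)^2*(q - 4)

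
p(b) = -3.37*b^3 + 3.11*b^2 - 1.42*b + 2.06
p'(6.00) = -328.06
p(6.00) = -622.42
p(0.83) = 1.10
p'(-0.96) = -16.71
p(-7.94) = 1896.31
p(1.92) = -13.05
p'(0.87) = -3.66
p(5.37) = -437.74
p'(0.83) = -3.22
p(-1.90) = 39.10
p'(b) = -10.11*b^2 + 6.22*b - 1.42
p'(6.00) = -328.06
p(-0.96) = 9.27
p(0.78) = 1.25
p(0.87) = 0.96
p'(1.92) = -26.75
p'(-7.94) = -688.18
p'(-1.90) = -49.74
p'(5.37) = -259.56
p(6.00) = -622.42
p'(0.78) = -2.72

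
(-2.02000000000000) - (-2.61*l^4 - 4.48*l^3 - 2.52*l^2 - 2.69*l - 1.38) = 2.61*l^4 + 4.48*l^3 + 2.52*l^2 + 2.69*l - 0.64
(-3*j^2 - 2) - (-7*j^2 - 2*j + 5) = 4*j^2 + 2*j - 7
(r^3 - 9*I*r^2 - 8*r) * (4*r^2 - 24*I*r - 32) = 4*r^5 - 60*I*r^4 - 280*r^3 + 480*I*r^2 + 256*r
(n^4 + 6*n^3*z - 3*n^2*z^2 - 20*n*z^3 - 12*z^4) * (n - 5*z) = n^5 + n^4*z - 33*n^3*z^2 - 5*n^2*z^3 + 88*n*z^4 + 60*z^5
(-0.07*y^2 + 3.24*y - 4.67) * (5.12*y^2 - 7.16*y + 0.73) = -0.3584*y^4 + 17.09*y^3 - 47.1599*y^2 + 35.8024*y - 3.4091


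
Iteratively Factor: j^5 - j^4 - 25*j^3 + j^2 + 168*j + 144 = (j + 1)*(j^4 - 2*j^3 - 23*j^2 + 24*j + 144) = (j + 1)*(j + 3)*(j^3 - 5*j^2 - 8*j + 48) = (j - 4)*(j + 1)*(j + 3)*(j^2 - j - 12) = (j - 4)^2*(j + 1)*(j + 3)*(j + 3)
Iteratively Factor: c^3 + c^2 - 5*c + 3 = (c - 1)*(c^2 + 2*c - 3) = (c - 1)^2*(c + 3)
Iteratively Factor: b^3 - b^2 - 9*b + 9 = (b - 1)*(b^2 - 9) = (b - 3)*(b - 1)*(b + 3)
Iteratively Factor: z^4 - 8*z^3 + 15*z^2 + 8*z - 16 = (z - 4)*(z^3 - 4*z^2 - z + 4) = (z - 4)*(z + 1)*(z^2 - 5*z + 4) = (z - 4)*(z - 1)*(z + 1)*(z - 4)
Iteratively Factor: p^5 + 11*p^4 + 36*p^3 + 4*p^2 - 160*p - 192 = (p + 4)*(p^4 + 7*p^3 + 8*p^2 - 28*p - 48) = (p + 3)*(p + 4)*(p^3 + 4*p^2 - 4*p - 16) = (p - 2)*(p + 3)*(p + 4)*(p^2 + 6*p + 8) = (p - 2)*(p + 2)*(p + 3)*(p + 4)*(p + 4)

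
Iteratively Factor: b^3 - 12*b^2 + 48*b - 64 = (b - 4)*(b^2 - 8*b + 16) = (b - 4)^2*(b - 4)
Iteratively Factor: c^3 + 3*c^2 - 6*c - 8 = (c - 2)*(c^2 + 5*c + 4) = (c - 2)*(c + 4)*(c + 1)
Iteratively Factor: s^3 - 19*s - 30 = (s + 2)*(s^2 - 2*s - 15) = (s - 5)*(s + 2)*(s + 3)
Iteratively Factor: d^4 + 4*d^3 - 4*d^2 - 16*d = (d)*(d^3 + 4*d^2 - 4*d - 16) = d*(d - 2)*(d^2 + 6*d + 8) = d*(d - 2)*(d + 2)*(d + 4)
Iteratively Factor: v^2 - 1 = (v - 1)*(v + 1)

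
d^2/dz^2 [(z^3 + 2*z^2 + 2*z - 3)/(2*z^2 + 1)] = 2*(6*z^3 - 48*z^2 - 9*z + 8)/(8*z^6 + 12*z^4 + 6*z^2 + 1)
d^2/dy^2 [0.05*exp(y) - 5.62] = 0.05*exp(y)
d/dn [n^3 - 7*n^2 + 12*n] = 3*n^2 - 14*n + 12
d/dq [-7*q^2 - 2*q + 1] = -14*q - 2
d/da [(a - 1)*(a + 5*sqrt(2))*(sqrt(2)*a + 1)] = 3*sqrt(2)*a^2 - 2*sqrt(2)*a + 22*a - 11 + 5*sqrt(2)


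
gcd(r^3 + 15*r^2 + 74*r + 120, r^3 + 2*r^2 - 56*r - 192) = r^2 + 10*r + 24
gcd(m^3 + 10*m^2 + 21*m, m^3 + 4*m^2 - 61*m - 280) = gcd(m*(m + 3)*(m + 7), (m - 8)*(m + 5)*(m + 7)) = m + 7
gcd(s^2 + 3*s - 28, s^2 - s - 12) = s - 4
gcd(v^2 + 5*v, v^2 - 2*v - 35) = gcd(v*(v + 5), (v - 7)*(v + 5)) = v + 5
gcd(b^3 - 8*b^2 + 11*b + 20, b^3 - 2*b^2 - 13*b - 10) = b^2 - 4*b - 5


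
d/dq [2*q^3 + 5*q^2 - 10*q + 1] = 6*q^2 + 10*q - 10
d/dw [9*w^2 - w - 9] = 18*w - 1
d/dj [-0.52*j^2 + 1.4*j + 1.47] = 1.4 - 1.04*j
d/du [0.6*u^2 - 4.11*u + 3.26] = 1.2*u - 4.11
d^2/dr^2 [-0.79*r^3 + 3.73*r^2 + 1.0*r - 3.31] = 7.46 - 4.74*r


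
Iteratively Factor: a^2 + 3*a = (a + 3)*(a)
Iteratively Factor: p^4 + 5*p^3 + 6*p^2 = (p)*(p^3 + 5*p^2 + 6*p) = p^2*(p^2 + 5*p + 6) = p^2*(p + 2)*(p + 3)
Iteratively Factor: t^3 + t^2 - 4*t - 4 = (t + 1)*(t^2 - 4) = (t + 1)*(t + 2)*(t - 2)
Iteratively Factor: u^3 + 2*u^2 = (u)*(u^2 + 2*u) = u^2*(u + 2)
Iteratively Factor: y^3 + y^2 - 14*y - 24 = (y + 2)*(y^2 - y - 12) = (y - 4)*(y + 2)*(y + 3)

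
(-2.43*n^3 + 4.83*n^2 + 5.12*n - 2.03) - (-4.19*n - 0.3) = -2.43*n^3 + 4.83*n^2 + 9.31*n - 1.73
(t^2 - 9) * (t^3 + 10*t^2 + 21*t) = t^5 + 10*t^4 + 12*t^3 - 90*t^2 - 189*t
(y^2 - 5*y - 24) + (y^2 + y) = 2*y^2 - 4*y - 24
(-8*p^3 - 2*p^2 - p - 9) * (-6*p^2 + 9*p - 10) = 48*p^5 - 60*p^4 + 68*p^3 + 65*p^2 - 71*p + 90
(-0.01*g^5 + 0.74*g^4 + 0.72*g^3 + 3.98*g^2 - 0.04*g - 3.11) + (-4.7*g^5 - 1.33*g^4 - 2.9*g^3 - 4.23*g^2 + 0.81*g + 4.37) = -4.71*g^5 - 0.59*g^4 - 2.18*g^3 - 0.25*g^2 + 0.77*g + 1.26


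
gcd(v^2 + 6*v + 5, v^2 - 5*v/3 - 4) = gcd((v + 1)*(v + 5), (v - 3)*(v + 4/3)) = 1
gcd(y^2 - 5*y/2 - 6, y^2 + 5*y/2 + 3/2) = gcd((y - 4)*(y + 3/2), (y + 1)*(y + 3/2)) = y + 3/2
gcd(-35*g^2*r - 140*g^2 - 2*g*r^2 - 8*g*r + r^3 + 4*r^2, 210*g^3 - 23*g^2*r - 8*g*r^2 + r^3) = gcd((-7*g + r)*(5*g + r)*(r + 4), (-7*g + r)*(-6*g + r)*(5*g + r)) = -35*g^2 - 2*g*r + r^2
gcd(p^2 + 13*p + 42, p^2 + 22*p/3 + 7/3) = p + 7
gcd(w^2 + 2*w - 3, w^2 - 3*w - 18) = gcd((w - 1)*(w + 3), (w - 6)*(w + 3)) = w + 3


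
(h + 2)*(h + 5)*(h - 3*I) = h^3 + 7*h^2 - 3*I*h^2 + 10*h - 21*I*h - 30*I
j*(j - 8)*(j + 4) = j^3 - 4*j^2 - 32*j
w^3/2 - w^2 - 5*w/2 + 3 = (w/2 + 1)*(w - 3)*(w - 1)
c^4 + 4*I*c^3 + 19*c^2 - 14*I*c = c*(c - 2*I)*(c - I)*(c + 7*I)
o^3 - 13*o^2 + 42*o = o*(o - 7)*(o - 6)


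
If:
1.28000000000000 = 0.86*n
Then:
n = 1.49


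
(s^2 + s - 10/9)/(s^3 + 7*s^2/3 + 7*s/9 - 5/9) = (3*s - 2)/(3*s^2 + 2*s - 1)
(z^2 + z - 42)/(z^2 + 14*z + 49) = (z - 6)/(z + 7)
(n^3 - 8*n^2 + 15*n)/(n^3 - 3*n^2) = (n - 5)/n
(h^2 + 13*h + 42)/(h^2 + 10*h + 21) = (h + 6)/(h + 3)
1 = 1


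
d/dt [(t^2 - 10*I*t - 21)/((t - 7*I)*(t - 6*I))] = 3*I/(-t^2 + 12*I*t + 36)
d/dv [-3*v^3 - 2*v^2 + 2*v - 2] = -9*v^2 - 4*v + 2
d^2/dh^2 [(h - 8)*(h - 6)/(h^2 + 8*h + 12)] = 4*(-11*h^3 + 54*h^2 + 828*h + 1992)/(h^6 + 24*h^5 + 228*h^4 + 1088*h^3 + 2736*h^2 + 3456*h + 1728)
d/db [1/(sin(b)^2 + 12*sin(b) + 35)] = -2*(sin(b) + 6)*cos(b)/(sin(b)^2 + 12*sin(b) + 35)^2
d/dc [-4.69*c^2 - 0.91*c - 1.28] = -9.38*c - 0.91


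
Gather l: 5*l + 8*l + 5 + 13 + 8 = 13*l + 26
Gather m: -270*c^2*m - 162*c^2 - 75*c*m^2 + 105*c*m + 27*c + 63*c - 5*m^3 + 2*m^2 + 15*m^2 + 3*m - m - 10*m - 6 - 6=-162*c^2 + 90*c - 5*m^3 + m^2*(17 - 75*c) + m*(-270*c^2 + 105*c - 8) - 12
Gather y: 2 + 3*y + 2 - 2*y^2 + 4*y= -2*y^2 + 7*y + 4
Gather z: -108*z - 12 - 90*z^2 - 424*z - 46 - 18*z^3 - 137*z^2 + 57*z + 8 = -18*z^3 - 227*z^2 - 475*z - 50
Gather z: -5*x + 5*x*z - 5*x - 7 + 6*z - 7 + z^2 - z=-10*x + z^2 + z*(5*x + 5) - 14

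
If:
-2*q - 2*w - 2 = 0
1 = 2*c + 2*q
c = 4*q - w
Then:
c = 7/12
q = -1/12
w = -11/12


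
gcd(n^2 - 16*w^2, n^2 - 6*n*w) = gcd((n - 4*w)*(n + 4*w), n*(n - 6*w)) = 1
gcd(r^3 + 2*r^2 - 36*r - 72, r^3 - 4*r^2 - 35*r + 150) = r + 6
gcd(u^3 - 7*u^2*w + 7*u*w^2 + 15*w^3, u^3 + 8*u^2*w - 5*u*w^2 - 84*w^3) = u - 3*w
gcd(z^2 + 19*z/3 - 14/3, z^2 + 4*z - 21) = z + 7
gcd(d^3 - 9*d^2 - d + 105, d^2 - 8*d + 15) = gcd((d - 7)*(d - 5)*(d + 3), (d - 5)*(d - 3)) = d - 5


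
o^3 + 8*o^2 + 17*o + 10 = (o + 1)*(o + 2)*(o + 5)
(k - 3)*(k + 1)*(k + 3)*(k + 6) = k^4 + 7*k^3 - 3*k^2 - 63*k - 54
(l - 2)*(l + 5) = l^2 + 3*l - 10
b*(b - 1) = b^2 - b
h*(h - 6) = h^2 - 6*h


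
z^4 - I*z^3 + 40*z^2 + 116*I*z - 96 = (z - 8*I)*(z + 2*I)^2*(z + 3*I)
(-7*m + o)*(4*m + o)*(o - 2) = -28*m^2*o + 56*m^2 - 3*m*o^2 + 6*m*o + o^3 - 2*o^2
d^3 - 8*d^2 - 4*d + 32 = (d - 8)*(d - 2)*(d + 2)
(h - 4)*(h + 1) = h^2 - 3*h - 4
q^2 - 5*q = q*(q - 5)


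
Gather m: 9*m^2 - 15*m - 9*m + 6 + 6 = 9*m^2 - 24*m + 12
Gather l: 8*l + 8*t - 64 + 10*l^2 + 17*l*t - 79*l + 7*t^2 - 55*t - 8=10*l^2 + l*(17*t - 71) + 7*t^2 - 47*t - 72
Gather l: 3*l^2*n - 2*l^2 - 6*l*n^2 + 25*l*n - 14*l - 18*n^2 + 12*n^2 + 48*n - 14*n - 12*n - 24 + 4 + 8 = l^2*(3*n - 2) + l*(-6*n^2 + 25*n - 14) - 6*n^2 + 22*n - 12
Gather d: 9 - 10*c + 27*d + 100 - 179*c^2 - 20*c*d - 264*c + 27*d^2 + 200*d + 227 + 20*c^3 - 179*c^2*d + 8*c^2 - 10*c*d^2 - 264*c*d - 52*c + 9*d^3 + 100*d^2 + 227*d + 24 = 20*c^3 - 171*c^2 - 326*c + 9*d^3 + d^2*(127 - 10*c) + d*(-179*c^2 - 284*c + 454) + 360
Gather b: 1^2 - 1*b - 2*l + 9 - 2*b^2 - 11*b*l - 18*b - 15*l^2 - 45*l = -2*b^2 + b*(-11*l - 19) - 15*l^2 - 47*l + 10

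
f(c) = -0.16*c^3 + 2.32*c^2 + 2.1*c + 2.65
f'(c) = -0.48*c^2 + 4.64*c + 2.1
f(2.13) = 16.10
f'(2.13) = 9.81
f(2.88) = 24.12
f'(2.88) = 11.48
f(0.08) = 2.83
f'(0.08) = 2.47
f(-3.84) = 37.86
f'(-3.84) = -22.80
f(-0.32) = 2.22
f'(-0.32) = 0.57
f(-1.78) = 7.17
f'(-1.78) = -7.68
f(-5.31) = 80.87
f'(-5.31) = -36.07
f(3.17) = 27.52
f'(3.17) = 11.99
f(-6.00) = 108.13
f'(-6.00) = -43.02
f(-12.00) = 588.01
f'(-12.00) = -122.70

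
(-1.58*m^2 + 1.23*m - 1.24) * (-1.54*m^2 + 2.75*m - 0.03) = 2.4332*m^4 - 6.2392*m^3 + 5.3395*m^2 - 3.4469*m + 0.0372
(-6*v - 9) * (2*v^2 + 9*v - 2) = -12*v^3 - 72*v^2 - 69*v + 18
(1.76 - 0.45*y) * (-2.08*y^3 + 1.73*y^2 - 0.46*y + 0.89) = 0.936*y^4 - 4.4393*y^3 + 3.2518*y^2 - 1.2101*y + 1.5664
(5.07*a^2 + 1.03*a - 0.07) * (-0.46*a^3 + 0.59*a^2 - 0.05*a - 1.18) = -2.3322*a^5 + 2.5175*a^4 + 0.3864*a^3 - 6.0754*a^2 - 1.2119*a + 0.0826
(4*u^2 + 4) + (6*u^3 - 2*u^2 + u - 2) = 6*u^3 + 2*u^2 + u + 2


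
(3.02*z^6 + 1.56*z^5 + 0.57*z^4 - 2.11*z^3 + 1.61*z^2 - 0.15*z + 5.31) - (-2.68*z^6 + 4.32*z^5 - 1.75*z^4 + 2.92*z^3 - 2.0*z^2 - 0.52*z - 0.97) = 5.7*z^6 - 2.76*z^5 + 2.32*z^4 - 5.03*z^3 + 3.61*z^2 + 0.37*z + 6.28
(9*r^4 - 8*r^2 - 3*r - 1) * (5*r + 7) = 45*r^5 + 63*r^4 - 40*r^3 - 71*r^2 - 26*r - 7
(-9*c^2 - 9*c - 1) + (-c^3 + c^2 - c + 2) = -c^3 - 8*c^2 - 10*c + 1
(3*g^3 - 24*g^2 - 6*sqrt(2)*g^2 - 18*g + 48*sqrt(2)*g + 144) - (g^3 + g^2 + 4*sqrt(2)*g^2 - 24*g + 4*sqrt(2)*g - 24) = 2*g^3 - 25*g^2 - 10*sqrt(2)*g^2 + 6*g + 44*sqrt(2)*g + 168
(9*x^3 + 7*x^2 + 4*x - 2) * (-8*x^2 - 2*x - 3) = -72*x^5 - 74*x^4 - 73*x^3 - 13*x^2 - 8*x + 6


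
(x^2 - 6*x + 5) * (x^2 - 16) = x^4 - 6*x^3 - 11*x^2 + 96*x - 80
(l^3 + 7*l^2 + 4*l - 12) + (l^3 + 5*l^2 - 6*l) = 2*l^3 + 12*l^2 - 2*l - 12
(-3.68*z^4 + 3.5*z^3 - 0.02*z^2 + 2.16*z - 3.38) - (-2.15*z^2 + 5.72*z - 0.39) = -3.68*z^4 + 3.5*z^3 + 2.13*z^2 - 3.56*z - 2.99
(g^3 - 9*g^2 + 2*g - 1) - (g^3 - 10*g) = -9*g^2 + 12*g - 1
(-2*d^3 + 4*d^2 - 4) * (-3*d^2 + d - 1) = 6*d^5 - 14*d^4 + 6*d^3 + 8*d^2 - 4*d + 4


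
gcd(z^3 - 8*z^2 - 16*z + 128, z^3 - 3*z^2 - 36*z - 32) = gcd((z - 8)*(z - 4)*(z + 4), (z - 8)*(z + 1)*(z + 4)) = z^2 - 4*z - 32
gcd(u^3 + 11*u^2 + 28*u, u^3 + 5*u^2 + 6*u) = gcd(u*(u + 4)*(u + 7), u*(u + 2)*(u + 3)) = u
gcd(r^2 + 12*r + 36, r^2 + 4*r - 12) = r + 6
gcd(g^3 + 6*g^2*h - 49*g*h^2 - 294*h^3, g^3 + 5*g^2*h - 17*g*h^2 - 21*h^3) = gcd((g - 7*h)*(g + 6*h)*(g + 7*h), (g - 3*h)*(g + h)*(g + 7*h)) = g + 7*h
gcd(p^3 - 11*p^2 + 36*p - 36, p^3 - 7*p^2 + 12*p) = p - 3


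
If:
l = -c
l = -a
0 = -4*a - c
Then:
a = 0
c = 0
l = 0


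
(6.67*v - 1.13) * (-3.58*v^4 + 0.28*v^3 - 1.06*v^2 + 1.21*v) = -23.8786*v^5 + 5.913*v^4 - 7.3866*v^3 + 9.2685*v^2 - 1.3673*v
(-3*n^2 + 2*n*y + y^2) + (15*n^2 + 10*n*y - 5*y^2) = 12*n^2 + 12*n*y - 4*y^2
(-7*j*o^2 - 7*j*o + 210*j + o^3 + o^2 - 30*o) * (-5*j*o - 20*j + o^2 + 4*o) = 35*j^2*o^3 + 175*j^2*o^2 - 910*j^2*o - 4200*j^2 - 12*j*o^4 - 60*j*o^3 + 312*j*o^2 + 1440*j*o + o^5 + 5*o^4 - 26*o^3 - 120*o^2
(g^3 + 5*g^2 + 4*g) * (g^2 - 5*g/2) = g^5 + 5*g^4/2 - 17*g^3/2 - 10*g^2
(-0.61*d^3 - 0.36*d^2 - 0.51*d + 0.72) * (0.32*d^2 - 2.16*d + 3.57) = -0.1952*d^5 + 1.2024*d^4 - 1.5633*d^3 + 0.0468000000000002*d^2 - 3.3759*d + 2.5704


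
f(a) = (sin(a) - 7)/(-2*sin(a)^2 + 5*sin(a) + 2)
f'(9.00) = -1.70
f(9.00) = -1.77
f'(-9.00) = -277.96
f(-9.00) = 18.52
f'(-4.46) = -0.12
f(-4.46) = -1.21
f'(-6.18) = 5.46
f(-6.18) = -2.77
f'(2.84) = -2.52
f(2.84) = -2.03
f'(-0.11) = 19.57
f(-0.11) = -4.98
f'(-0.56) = 29.84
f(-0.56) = 6.17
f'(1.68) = -0.05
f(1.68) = -1.20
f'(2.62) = -1.28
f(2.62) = -1.63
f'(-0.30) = 359.08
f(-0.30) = -20.98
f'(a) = (4*sin(a)*cos(a) - 5*cos(a))*(sin(a) - 7)/(-2*sin(a)^2 + 5*sin(a) + 2)^2 + cos(a)/(-2*sin(a)^2 + 5*sin(a) + 2) = (-28*sin(a) - cos(2*a) + 38)*cos(a)/(5*sin(a) + cos(2*a) + 1)^2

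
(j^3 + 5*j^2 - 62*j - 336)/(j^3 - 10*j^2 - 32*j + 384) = (j + 7)/(j - 8)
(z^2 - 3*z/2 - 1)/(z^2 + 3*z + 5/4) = 2*(z - 2)/(2*z + 5)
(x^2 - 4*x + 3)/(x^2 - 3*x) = (x - 1)/x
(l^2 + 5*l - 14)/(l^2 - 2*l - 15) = (-l^2 - 5*l + 14)/(-l^2 + 2*l + 15)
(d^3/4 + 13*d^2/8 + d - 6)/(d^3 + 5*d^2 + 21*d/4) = (d^3 + 13*d^2/2 + 4*d - 24)/(d*(4*d^2 + 20*d + 21))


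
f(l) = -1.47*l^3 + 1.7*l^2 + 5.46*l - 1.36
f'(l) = -4.41*l^2 + 3.4*l + 5.46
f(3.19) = -14.36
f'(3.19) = -28.57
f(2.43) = 0.85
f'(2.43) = -12.32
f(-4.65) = 157.81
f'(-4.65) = -105.71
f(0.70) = 2.79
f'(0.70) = 5.68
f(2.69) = -2.98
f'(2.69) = -17.31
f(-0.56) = -3.63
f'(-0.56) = 2.17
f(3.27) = -16.73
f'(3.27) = -30.58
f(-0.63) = -3.76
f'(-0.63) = 1.57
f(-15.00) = 5260.49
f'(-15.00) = -1037.79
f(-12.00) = 2718.08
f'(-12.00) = -670.38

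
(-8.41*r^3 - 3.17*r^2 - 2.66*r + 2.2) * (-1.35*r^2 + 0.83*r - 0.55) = 11.3535*r^5 - 2.7008*r^4 + 5.5854*r^3 - 3.4343*r^2 + 3.289*r - 1.21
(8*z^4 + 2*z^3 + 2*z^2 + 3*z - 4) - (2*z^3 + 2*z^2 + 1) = 8*z^4 + 3*z - 5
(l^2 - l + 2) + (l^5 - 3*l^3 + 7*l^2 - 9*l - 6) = l^5 - 3*l^3 + 8*l^2 - 10*l - 4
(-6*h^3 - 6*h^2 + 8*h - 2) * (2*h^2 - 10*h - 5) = -12*h^5 + 48*h^4 + 106*h^3 - 54*h^2 - 20*h + 10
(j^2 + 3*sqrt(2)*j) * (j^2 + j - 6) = j^4 + j^3 + 3*sqrt(2)*j^3 - 6*j^2 + 3*sqrt(2)*j^2 - 18*sqrt(2)*j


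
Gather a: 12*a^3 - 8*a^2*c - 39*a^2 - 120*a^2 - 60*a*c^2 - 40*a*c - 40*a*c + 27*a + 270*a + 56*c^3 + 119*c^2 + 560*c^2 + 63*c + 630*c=12*a^3 + a^2*(-8*c - 159) + a*(-60*c^2 - 80*c + 297) + 56*c^3 + 679*c^2 + 693*c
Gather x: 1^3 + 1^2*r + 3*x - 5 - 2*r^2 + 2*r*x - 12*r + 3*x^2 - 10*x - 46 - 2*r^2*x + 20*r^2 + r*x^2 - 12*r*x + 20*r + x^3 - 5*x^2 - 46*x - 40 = 18*r^2 + 9*r + x^3 + x^2*(r - 2) + x*(-2*r^2 - 10*r - 53) - 90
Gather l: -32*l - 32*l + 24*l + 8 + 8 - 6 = 10 - 40*l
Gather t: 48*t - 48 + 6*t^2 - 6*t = 6*t^2 + 42*t - 48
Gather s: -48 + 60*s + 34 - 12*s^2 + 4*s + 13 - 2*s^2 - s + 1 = -14*s^2 + 63*s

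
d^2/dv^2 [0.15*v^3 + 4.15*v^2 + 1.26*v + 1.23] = 0.9*v + 8.3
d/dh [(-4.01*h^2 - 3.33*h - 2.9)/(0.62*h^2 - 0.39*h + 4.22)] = (3.6285*h^2 - 30.2484*h - 15.1836)/(0.3844*h^4 - 0.4836*h^3 + 5.3849*h^2 - 3.2916*h + 17.8084)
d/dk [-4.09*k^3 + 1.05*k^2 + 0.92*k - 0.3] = -12.27*k^2 + 2.1*k + 0.92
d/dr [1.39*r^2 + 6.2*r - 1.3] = 2.78*r + 6.2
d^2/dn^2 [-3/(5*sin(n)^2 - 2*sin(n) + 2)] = 6*(50*sin(n)^4 - 15*sin(n)^3 - 93*sin(n)^2 + 32*sin(n) + 6)/(5*sin(n)^2 - 2*sin(n) + 2)^3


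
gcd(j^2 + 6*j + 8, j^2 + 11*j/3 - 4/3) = j + 4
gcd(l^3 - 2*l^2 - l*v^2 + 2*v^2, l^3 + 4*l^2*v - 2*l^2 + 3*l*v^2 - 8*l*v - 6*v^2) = l^2 + l*v - 2*l - 2*v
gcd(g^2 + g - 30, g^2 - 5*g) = g - 5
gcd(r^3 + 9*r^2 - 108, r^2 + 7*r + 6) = r + 6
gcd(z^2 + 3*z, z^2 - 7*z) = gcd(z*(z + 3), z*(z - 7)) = z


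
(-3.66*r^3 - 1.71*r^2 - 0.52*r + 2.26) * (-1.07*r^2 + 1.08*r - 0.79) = 3.9162*r^5 - 2.1231*r^4 + 1.601*r^3 - 1.6289*r^2 + 2.8516*r - 1.7854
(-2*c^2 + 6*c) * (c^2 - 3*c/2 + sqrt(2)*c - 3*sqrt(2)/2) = -2*c^4 - 2*sqrt(2)*c^3 + 9*c^3 - 9*c^2 + 9*sqrt(2)*c^2 - 9*sqrt(2)*c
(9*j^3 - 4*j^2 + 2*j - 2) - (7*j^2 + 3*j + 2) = 9*j^3 - 11*j^2 - j - 4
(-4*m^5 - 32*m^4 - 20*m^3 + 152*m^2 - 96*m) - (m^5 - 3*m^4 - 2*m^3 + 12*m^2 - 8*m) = -5*m^5 - 29*m^4 - 18*m^3 + 140*m^2 - 88*m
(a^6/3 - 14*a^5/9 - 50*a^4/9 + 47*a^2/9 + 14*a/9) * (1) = a^6/3 - 14*a^5/9 - 50*a^4/9 + 47*a^2/9 + 14*a/9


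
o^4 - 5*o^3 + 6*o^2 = o^2*(o - 3)*(o - 2)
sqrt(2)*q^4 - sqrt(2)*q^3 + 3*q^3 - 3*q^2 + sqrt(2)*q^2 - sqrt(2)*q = q*(q - 1)*(q + sqrt(2))*(sqrt(2)*q + 1)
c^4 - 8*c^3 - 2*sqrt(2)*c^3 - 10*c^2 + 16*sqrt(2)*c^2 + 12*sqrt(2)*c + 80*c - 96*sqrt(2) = (c - 8)*(c - 3*sqrt(2))*(c - sqrt(2))*(c + 2*sqrt(2))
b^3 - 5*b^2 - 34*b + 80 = (b - 8)*(b - 2)*(b + 5)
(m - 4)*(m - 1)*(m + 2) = m^3 - 3*m^2 - 6*m + 8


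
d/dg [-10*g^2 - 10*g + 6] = -20*g - 10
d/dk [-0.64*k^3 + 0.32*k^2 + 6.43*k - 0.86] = -1.92*k^2 + 0.64*k + 6.43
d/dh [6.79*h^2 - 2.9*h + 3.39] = 13.58*h - 2.9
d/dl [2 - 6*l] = -6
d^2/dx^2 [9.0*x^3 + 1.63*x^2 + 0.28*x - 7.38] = 54.0*x + 3.26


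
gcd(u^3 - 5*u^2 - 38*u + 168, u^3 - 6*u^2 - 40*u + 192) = u^2 + 2*u - 24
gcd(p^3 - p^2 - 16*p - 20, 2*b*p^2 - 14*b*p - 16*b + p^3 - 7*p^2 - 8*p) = 1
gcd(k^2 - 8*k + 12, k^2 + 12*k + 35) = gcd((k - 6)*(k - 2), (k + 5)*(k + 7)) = 1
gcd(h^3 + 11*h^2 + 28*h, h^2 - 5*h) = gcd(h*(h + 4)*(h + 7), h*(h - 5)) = h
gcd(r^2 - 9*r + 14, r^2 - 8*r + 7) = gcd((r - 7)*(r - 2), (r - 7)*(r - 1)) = r - 7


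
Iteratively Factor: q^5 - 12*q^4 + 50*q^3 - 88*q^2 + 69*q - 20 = (q - 4)*(q^4 - 8*q^3 + 18*q^2 - 16*q + 5) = (q - 4)*(q - 1)*(q^3 - 7*q^2 + 11*q - 5) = (q - 5)*(q - 4)*(q - 1)*(q^2 - 2*q + 1) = (q - 5)*(q - 4)*(q - 1)^2*(q - 1)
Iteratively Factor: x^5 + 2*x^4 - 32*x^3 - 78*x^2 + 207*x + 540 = (x + 4)*(x^4 - 2*x^3 - 24*x^2 + 18*x + 135) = (x + 3)*(x + 4)*(x^3 - 5*x^2 - 9*x + 45) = (x - 5)*(x + 3)*(x + 4)*(x^2 - 9) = (x - 5)*(x - 3)*(x + 3)*(x + 4)*(x + 3)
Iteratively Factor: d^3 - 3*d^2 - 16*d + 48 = (d - 4)*(d^2 + d - 12) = (d - 4)*(d + 4)*(d - 3)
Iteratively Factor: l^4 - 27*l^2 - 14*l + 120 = (l - 2)*(l^3 + 2*l^2 - 23*l - 60) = (l - 2)*(l + 3)*(l^2 - l - 20) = (l - 2)*(l + 3)*(l + 4)*(l - 5)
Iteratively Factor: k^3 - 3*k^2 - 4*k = (k + 1)*(k^2 - 4*k) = (k - 4)*(k + 1)*(k)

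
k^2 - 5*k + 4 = (k - 4)*(k - 1)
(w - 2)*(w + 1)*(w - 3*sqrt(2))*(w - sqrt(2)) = w^4 - 4*sqrt(2)*w^3 - w^3 + 4*w^2 + 4*sqrt(2)*w^2 - 6*w + 8*sqrt(2)*w - 12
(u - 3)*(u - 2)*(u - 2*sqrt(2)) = u^3 - 5*u^2 - 2*sqrt(2)*u^2 + 6*u + 10*sqrt(2)*u - 12*sqrt(2)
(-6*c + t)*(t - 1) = -6*c*t + 6*c + t^2 - t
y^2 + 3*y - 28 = (y - 4)*(y + 7)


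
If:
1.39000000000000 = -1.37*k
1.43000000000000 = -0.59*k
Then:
No Solution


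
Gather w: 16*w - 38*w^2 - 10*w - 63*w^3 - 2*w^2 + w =-63*w^3 - 40*w^2 + 7*w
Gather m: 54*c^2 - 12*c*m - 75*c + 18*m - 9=54*c^2 - 75*c + m*(18 - 12*c) - 9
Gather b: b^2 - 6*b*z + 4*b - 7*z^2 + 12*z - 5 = b^2 + b*(4 - 6*z) - 7*z^2 + 12*z - 5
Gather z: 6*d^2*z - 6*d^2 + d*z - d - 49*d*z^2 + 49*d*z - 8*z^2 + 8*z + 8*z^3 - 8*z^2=-6*d^2 - d + 8*z^3 + z^2*(-49*d - 16) + z*(6*d^2 + 50*d + 8)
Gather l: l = l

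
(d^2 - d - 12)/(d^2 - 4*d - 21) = (d - 4)/(d - 7)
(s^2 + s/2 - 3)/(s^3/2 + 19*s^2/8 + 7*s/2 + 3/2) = 4*(2*s - 3)/(4*s^2 + 11*s + 6)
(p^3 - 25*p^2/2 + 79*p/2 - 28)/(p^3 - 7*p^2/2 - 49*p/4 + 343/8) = 4*(p^2 - 9*p + 8)/(4*p^2 - 49)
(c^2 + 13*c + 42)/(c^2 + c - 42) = (c + 6)/(c - 6)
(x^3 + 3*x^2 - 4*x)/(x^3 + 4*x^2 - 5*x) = (x + 4)/(x + 5)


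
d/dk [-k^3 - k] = -3*k^2 - 1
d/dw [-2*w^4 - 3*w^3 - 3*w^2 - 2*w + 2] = -8*w^3 - 9*w^2 - 6*w - 2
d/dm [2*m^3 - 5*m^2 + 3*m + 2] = 6*m^2 - 10*m + 3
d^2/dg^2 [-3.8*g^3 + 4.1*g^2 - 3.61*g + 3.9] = 8.2 - 22.8*g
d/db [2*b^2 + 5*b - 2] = 4*b + 5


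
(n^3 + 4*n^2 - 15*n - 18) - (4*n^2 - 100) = n^3 - 15*n + 82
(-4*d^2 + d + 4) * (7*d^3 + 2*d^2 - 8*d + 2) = -28*d^5 - d^4 + 62*d^3 - 8*d^2 - 30*d + 8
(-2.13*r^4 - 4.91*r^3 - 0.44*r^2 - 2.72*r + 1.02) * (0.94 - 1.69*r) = 3.5997*r^5 + 6.2957*r^4 - 3.8718*r^3 + 4.1832*r^2 - 4.2806*r + 0.9588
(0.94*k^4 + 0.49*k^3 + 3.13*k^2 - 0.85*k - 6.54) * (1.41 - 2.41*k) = -2.2654*k^5 + 0.1445*k^4 - 6.8524*k^3 + 6.4618*k^2 + 14.5629*k - 9.2214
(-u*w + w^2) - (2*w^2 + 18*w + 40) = -u*w - w^2 - 18*w - 40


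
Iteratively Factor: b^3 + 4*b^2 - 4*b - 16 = (b + 4)*(b^2 - 4) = (b + 2)*(b + 4)*(b - 2)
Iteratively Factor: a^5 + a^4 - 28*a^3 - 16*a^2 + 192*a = (a - 3)*(a^4 + 4*a^3 - 16*a^2 - 64*a) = (a - 3)*(a + 4)*(a^3 - 16*a) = (a - 3)*(a + 4)^2*(a^2 - 4*a) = a*(a - 3)*(a + 4)^2*(a - 4)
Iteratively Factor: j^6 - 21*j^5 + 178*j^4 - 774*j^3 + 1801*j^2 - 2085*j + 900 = (j - 4)*(j^5 - 17*j^4 + 110*j^3 - 334*j^2 + 465*j - 225) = (j - 4)*(j - 3)*(j^4 - 14*j^3 + 68*j^2 - 130*j + 75) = (j - 4)*(j - 3)*(j - 1)*(j^3 - 13*j^2 + 55*j - 75) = (j - 4)*(j - 3)^2*(j - 1)*(j^2 - 10*j + 25) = (j - 5)*(j - 4)*(j - 3)^2*(j - 1)*(j - 5)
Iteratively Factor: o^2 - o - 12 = (o - 4)*(o + 3)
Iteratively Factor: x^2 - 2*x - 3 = (x - 3)*(x + 1)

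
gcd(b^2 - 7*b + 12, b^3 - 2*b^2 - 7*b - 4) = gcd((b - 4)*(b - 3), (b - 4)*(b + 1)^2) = b - 4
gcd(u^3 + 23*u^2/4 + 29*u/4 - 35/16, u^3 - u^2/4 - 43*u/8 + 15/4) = u + 5/2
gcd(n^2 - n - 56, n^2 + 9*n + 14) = n + 7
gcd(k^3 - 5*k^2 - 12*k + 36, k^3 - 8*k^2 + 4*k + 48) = k - 6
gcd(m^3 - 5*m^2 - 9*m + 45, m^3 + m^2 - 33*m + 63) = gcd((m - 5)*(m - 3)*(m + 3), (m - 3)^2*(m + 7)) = m - 3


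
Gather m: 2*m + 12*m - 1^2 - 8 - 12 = 14*m - 21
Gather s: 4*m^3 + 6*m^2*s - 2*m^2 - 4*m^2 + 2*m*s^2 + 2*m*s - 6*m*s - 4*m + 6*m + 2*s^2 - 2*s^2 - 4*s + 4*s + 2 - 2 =4*m^3 - 6*m^2 + 2*m*s^2 + 2*m + s*(6*m^2 - 4*m)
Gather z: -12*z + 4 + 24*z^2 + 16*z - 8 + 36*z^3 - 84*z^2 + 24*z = 36*z^3 - 60*z^2 + 28*z - 4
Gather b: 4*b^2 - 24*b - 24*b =4*b^2 - 48*b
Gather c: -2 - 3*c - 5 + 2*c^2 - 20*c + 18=2*c^2 - 23*c + 11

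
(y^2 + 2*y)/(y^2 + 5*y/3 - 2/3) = 3*y/(3*y - 1)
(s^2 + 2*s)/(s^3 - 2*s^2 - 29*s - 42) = s/(s^2 - 4*s - 21)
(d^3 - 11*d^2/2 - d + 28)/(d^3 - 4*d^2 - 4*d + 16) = (d - 7/2)/(d - 2)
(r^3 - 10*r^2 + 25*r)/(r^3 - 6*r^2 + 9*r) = (r^2 - 10*r + 25)/(r^2 - 6*r + 9)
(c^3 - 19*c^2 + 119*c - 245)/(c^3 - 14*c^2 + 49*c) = (c - 5)/c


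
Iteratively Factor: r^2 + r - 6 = (r - 2)*(r + 3)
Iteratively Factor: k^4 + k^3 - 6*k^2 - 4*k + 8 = (k + 2)*(k^3 - k^2 - 4*k + 4) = (k - 1)*(k + 2)*(k^2 - 4) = (k - 2)*(k - 1)*(k + 2)*(k + 2)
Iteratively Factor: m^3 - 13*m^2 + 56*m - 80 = (m - 5)*(m^2 - 8*m + 16) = (m - 5)*(m - 4)*(m - 4)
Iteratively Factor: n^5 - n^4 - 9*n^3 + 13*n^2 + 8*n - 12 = (n - 1)*(n^4 - 9*n^2 + 4*n + 12) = (n - 1)*(n + 1)*(n^3 - n^2 - 8*n + 12) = (n - 2)*(n - 1)*(n + 1)*(n^2 + n - 6) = (n - 2)^2*(n - 1)*(n + 1)*(n + 3)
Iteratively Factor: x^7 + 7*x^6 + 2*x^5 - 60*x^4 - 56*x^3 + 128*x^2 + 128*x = (x + 1)*(x^6 + 6*x^5 - 4*x^4 - 56*x^3 + 128*x) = (x + 1)*(x + 4)*(x^5 + 2*x^4 - 12*x^3 - 8*x^2 + 32*x) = (x + 1)*(x + 2)*(x + 4)*(x^4 - 12*x^2 + 16*x) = (x - 2)*(x + 1)*(x + 2)*(x + 4)*(x^3 + 2*x^2 - 8*x) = x*(x - 2)*(x + 1)*(x + 2)*(x + 4)*(x^2 + 2*x - 8) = x*(x - 2)*(x + 1)*(x + 2)*(x + 4)^2*(x - 2)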